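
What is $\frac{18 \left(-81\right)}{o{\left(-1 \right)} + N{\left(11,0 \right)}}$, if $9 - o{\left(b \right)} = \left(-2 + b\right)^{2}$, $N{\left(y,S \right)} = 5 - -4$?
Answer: $-162$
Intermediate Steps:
$N{\left(y,S \right)} = 9$ ($N{\left(y,S \right)} = 5 + 4 = 9$)
$o{\left(b \right)} = 9 - \left(-2 + b\right)^{2}$
$\frac{18 \left(-81\right)}{o{\left(-1 \right)} + N{\left(11,0 \right)}} = \frac{18 \left(-81\right)}{\left(9 - \left(-2 - 1\right)^{2}\right) + 9} = - \frac{1458}{\left(9 - \left(-3\right)^{2}\right) + 9} = - \frac{1458}{\left(9 - 9\right) + 9} = - \frac{1458}{0 + 9} = - \frac{1458}{9} = \left(-1458\right) \frac{1}{9} = -162$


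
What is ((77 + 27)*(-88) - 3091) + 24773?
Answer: 12530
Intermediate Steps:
((77 + 27)*(-88) - 3091) + 24773 = (104*(-88) - 3091) + 24773 = (-9152 - 3091) + 24773 = -12243 + 24773 = 12530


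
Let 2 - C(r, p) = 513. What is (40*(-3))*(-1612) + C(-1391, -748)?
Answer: 192929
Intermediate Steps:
C(r, p) = -511 (C(r, p) = 2 - 1*513 = 2 - 513 = -511)
(40*(-3))*(-1612) + C(-1391, -748) = (40*(-3))*(-1612) - 511 = -120*(-1612) - 511 = 193440 - 511 = 192929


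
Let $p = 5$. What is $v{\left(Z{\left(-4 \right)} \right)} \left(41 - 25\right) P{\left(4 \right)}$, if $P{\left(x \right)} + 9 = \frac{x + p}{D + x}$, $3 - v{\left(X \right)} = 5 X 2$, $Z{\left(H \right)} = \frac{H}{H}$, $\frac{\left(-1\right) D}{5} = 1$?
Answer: $2016$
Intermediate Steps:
$D = -5$ ($D = \left(-5\right) 1 = -5$)
$Z{\left(H \right)} = 1$
$v{\left(X \right)} = 3 - 10 X$ ($v{\left(X \right)} = 3 - 5 X 2 = 3 - 10 X$)
$P{\left(x \right)} = -9 + \frac{5 + x}{-5 + x}$ ($P{\left(x \right)} = -9 + \frac{x + 5}{-5 + x} = -9 + \frac{5 + x}{-5 + x}$)
$v{\left(Z{\left(-4 \right)} \right)} \left(41 - 25\right) P{\left(4 \right)} = \left(3 - 10\right) \left(41 - 25\right) \frac{2 \left(25 - 16\right)}{-5 + 4} = \left(3 - 10\right) 16 \frac{2 \left(25 - 16\right)}{-1} = \left(-7\right) 16 \cdot 2 \left(-1\right) 9 = \left(-112\right) \left(-18\right) = 2016$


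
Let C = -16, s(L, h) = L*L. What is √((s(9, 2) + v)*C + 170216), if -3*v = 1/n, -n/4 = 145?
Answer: 2*√7990971315/435 ≈ 411.00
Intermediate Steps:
n = -580 (n = -4*145 = -580)
s(L, h) = L²
v = 1/1740 (v = -⅓/(-580) = -⅓*(-1/580) = 1/1740 ≈ 0.00057471)
√((s(9, 2) + v)*C + 170216) = √((9² + 1/1740)*(-16) + 170216) = √((81 + 1/1740)*(-16) + 170216) = √((140941/1740)*(-16) + 170216) = √(-563764/435 + 170216) = √(73480196/435) = 2*√7990971315/435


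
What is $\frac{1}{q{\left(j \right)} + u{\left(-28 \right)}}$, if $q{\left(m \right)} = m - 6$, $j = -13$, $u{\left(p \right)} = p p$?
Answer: $\frac{1}{765} \approx 0.0013072$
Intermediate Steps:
$u{\left(p \right)} = p^{2}$
$q{\left(m \right)} = -6 + m$ ($q{\left(m \right)} = m - 6 = -6 + m$)
$\frac{1}{q{\left(j \right)} + u{\left(-28 \right)}} = \frac{1}{\left(-6 - 13\right) + \left(-28\right)^{2}} = \frac{1}{-19 + 784} = \frac{1}{765}$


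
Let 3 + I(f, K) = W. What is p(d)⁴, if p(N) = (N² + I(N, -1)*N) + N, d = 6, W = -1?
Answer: 104976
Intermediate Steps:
I(f, K) = -4 (I(f, K) = -3 - 1 = -4)
p(N) = N² - 3*N (p(N) = (N² - 4*N) + N = N² - 3*N)
p(d)⁴ = (6*(-3 + 6))⁴ = (6*3)⁴ = 18⁴ = 104976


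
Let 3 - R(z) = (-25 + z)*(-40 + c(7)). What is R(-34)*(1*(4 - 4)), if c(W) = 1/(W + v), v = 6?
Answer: 0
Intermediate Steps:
c(W) = 1/(6 + W) (c(W) = 1/(W + 6) = 1/(6 + W))
R(z) = -12936/13 + 519*z/13 (R(z) = 3 - (-25 + z)*(-40 + 1/(6 + 7)) = 3 - (-25 + z)*(-40 + 1/13) = 3 - (-25 + z)*(-519)/13 = 3 - (12975/13 - 519*z/13) = 3 + (-12975/13 + 519*z/13) = -12936/13 + 519*z/13)
R(-34)*(1*(4 - 4)) = (-12936/13 + (519/13)*(-34))*(1*(4 - 4)) = (-12936/13 - 17646/13)*(1*0) = -30582/13*0 = 0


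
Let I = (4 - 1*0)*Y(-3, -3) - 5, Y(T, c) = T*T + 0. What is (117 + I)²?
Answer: 21904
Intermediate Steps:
Y(T, c) = T² (Y(T, c) = T² + 0 = T²)
I = 31 (I = (4 - 1*0)*(-3)² - 5 = (4 + 0)*9 - 5 = 4*9 - 5 = 36 - 5 = 31)
(117 + I)² = (117 + 31)² = 148² = 21904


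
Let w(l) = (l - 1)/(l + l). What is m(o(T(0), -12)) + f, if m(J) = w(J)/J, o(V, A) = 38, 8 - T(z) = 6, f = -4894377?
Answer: -14134960739/2888 ≈ -4.8944e+6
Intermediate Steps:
T(z) = 2 (T(z) = 8 - 1*6 = 8 - 6 = 2)
w(l) = (-1 + l)/(2*l) (w(l) = (-1 + l)/((2*l)) = (-1 + l)*(1/(2*l)) = (-1 + l)/(2*l))
m(J) = (-1 + J)/(2*J²) (m(J) = ((-1 + J)/(2*J))/J = (-1 + J)/(2*J²))
m(o(T(0), -12)) + f = (½)*(-1 + 38)/38² - 4894377 = (½)*(1/1444)*37 - 4894377 = 37/2888 - 4894377 = -14134960739/2888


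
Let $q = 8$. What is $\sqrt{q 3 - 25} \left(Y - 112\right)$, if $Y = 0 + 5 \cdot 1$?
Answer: $- 107 i \approx - 107.0 i$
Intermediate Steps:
$Y = 5$ ($Y = 0 + 5 = 5$)
$\sqrt{q 3 - 25} \left(Y - 112\right) = \sqrt{8 \cdot 3 - 25} \left(5 - 112\right) = \sqrt{24 + \left(-29 + 4\right)} \left(-107\right) = \sqrt{24 - 25} \left(-107\right) = \sqrt{-1} \left(-107\right) = i \left(-107\right) = - 107 i$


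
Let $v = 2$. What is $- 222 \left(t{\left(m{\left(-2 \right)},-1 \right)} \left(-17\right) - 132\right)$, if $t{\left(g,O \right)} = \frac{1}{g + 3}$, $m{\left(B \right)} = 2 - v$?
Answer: $30562$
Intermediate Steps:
$m{\left(B \right)} = 0$ ($m{\left(B \right)} = 2 - 2 = 0$)
$t{\left(g,O \right)} = \frac{1}{3 + g}$
$- 222 \left(t{\left(m{\left(-2 \right)},-1 \right)} \left(-17\right) - 132\right) = - 222 \left(\frac{1}{3 + 0} \left(-17\right) - 132\right) = - 222 \left(\frac{1}{3} \left(-17\right) - 132\right) = - 222 \left(- \frac{17}{3} - 132\right) = \left(-222\right) \left(- \frac{413}{3}\right) = 30562$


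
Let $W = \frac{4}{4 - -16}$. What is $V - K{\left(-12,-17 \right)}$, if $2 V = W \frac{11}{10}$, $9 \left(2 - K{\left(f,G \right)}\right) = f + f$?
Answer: $- \frac{1367}{300} \approx -4.5567$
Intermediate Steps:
$K{\left(f,G \right)} = 2 - \frac{2 f}{9}$ ($K{\left(f,G \right)} = 2 - \frac{f + f}{9} = 2 - \frac{2 f}{9}$)
$W = \frac{1}{5}$ ($W = \frac{4}{4 + 16} = \frac{4}{20} = 4 \cdot \frac{1}{20} = \frac{1}{5} \approx 0.2$)
$V = \frac{11}{100}$ ($V = \frac{\frac{1}{5} \cdot \frac{11}{10}}{2} = \frac{1}{2} \cdot \frac{11}{50} = \frac{11}{100} \approx 0.11$)
$V - K{\left(-12,-17 \right)} = \frac{11}{100} - \left(2 - - \frac{8}{3}\right) = \frac{11}{100} - \left(2 + \frac{8}{3}\right) = \frac{11}{100} - \frac{14}{3} = - \frac{1367}{300}$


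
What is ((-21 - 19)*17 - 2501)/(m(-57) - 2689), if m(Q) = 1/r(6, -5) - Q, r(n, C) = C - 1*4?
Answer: 28629/23689 ≈ 1.2085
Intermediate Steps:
r(n, C) = -4 + C (r(n, C) = C - 4 = -4 + C)
m(Q) = -1/9 - Q (m(Q) = 1/(-4 - 5) - Q = 1/(-9) - Q = -1/9 - Q)
((-21 - 19)*17 - 2501)/(m(-57) - 2689) = ((-21 - 19)*17 - 2501)/((-1/9 - 1*(-57)) - 2689) = (-40*17 - 2501)/((-1/9 + 57) - 2689) = (-680 - 2501)/(512/9 - 2689) = -3181/(-23689/9) = -3181*(-9/23689) = 28629/23689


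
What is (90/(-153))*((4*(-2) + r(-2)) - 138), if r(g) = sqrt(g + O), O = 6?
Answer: 1440/17 ≈ 84.706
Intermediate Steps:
r(g) = sqrt(6 + g) (r(g) = sqrt(g + 6) = sqrt(6 + g))
(90/(-153))*((4*(-2) + r(-2)) - 138) = (90/(-153))*((4*(-2) + sqrt(6 - 2)) - 138) = (90*(-1/153))*((-8 + sqrt(4)) - 138) = -10*((-8 + 2) - 138)/17 = -10*(-6 - 138)/17 = -10/17*(-144) = 1440/17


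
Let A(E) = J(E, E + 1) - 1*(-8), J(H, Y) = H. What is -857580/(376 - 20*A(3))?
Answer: -71465/13 ≈ -5497.3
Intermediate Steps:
A(E) = 8 + E (A(E) = E - 1*(-8) = E + 8 = 8 + E)
-857580/(376 - 20*A(3)) = -857580/(376 - 20*(8 + 3)) = -857580/(376 - 20*11) = -857580/(376 - 220) = -857580/156 = -857580*1/156 = -71465/13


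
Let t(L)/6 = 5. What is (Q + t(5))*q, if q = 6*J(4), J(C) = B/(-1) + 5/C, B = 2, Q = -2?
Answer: -126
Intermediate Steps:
t(L) = 30 (t(L) = 6*5 = 30)
J(C) = -2 + 5/C (J(C) = 2/(-1) + 5/C = 2*(-1) + 5/C = -2 + 5/C)
q = -9/2 (q = 6*(-2 + 5/4) = 6*(-¾) = -9/2 ≈ -4.5000)
(Q + t(5))*q = (-2 + 30)*(-9/2) = 28*(-9/2) = -126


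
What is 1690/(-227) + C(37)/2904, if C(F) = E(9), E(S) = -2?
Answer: -2454107/329604 ≈ -7.4456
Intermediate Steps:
C(F) = -2
1690/(-227) + C(37)/2904 = 1690/(-227) - 2/2904 = 1690*(-1/227) - 2*1/2904 = -1690/227 - 1/1452 = -2454107/329604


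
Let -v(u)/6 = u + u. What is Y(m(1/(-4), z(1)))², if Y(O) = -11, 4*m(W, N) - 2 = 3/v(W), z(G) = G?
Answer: 121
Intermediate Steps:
v(u) = -12*u (v(u) = -6*(u + u) = -12*u)
m(W, N) = ½ - 1/(16*W) (m(W, N) = ½ + (3/((-12*W)))/4 = ½ + (3*(-1/(12*W)))/4 = ½ + (-1/(4*W))/4 = ½ - 1/(16*W))
Y(m(1/(-4), z(1)))² = (-11)² = 121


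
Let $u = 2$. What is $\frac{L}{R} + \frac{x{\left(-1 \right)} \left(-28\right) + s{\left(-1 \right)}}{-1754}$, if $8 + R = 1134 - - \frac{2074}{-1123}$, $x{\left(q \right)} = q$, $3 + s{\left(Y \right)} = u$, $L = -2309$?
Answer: $- \frac{2291109863}{1107145848} \approx -2.0694$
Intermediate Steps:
$s{\left(Y \right)} = -1$ ($s{\left(Y \right)} = -3 + 2 = -1$)
$R = \frac{1262424}{1123}$ ($R = -8 + \left(1134 - - \frac{2074}{-1123}\right) = -8 + \left(1134 - \left(-2074\right) \left(- \frac{1}{1123}\right)\right) = -8 + \left(1134 - \frac{2074}{1123}\right) = -8 + \frac{1271408}{1123} = \frac{1262424}{1123} \approx 1124.2$)
$\frac{L}{R} + \frac{x{\left(-1 \right)} \left(-28\right) + s{\left(-1 \right)}}{-1754} = - \frac{2309}{\frac{1262424}{1123}} + \frac{\left(-1\right) \left(-28\right) - 1}{-1754} = \left(-2309\right) \frac{1123}{1262424} + \left(28 - 1\right) \left(- \frac{1}{1754}\right) = - \frac{2593007}{1262424} + 27 \left(- \frac{1}{1754}\right) = - \frac{2593007}{1262424} - \frac{27}{1754} = - \frac{2291109863}{1107145848}$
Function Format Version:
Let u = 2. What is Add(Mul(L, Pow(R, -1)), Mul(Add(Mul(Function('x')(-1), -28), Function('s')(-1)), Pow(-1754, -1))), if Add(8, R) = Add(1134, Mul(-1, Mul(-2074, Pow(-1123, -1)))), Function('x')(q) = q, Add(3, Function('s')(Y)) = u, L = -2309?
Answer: Rational(-2291109863, 1107145848) ≈ -2.0694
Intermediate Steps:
Function('s')(Y) = -1 (Function('s')(Y) = Add(-3, 2) = -1)
R = Rational(1262424, 1123) (R = Add(-8, Add(1134, Mul(-1, Mul(-2074, Pow(-1123, -1))))) = Add(-8, Add(1134, Mul(-1, Mul(-2074, Rational(-1, 1123))))) = Add(-8, Add(1134, Mul(-1, Rational(2074, 1123)))) = Add(-8, Add(1134, Rational(-2074, 1123))) = Add(-8, Rational(1271408, 1123)) = Rational(1262424, 1123) ≈ 1124.2)
Add(Mul(L, Pow(R, -1)), Mul(Add(Mul(Function('x')(-1), -28), Function('s')(-1)), Pow(-1754, -1))) = Add(Mul(-2309, Pow(Rational(1262424, 1123), -1)), Mul(Add(Mul(-1, -28), -1), Pow(-1754, -1))) = Add(Mul(-2309, Rational(1123, 1262424)), Mul(Add(28, -1), Rational(-1, 1754))) = Add(Rational(-2593007, 1262424), Mul(27, Rational(-1, 1754))) = Add(Rational(-2593007, 1262424), Rational(-27, 1754)) = Rational(-2291109863, 1107145848)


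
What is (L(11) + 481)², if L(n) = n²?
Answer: 362404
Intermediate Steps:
(L(11) + 481)² = (11² + 481)² = (121 + 481)² = 602² = 362404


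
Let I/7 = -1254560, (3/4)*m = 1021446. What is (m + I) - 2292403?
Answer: -9712395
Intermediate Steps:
m = 1361928 (m = (4/3)*1021446 = 1361928)
I = -8781920 (I = 7*(-1254560) = -8781920)
(m + I) - 2292403 = (1361928 - 8781920) - 2292403 = -7419992 - 2292403 = -9712395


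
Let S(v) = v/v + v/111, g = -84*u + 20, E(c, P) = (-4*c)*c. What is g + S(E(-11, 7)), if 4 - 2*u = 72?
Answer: 318863/111 ≈ 2872.6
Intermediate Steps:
u = -34 (u = 2 - ½*72 = 2 - 36 = -34)
E(c, P) = -4*c²
g = 2876 (g = -84*(-34) + 20 = 2856 + 20 = 2876)
S(v) = 1 + v/111 (S(v) = 1 + v*(1/111) = 1 + v/111)
g + S(E(-11, 7)) = 2876 + (1 + (-4*(-11)²)/111) = 2876 + (1 + (-4*121)/111) = 2876 + (1 + (1/111)*(-484)) = 2876 + (1 - 484/111) = 2876 - 373/111 = 318863/111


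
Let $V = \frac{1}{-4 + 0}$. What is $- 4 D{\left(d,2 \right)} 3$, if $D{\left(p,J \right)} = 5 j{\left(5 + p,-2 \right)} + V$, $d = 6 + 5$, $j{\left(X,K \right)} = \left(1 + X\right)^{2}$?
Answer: $-17337$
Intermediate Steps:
$d = 11$
$V = - \frac{1}{4}$ ($V = \frac{1}{-4} = - \frac{1}{4} \approx -0.25$)
$D{\left(p,J \right)} = - \frac{1}{4} + 5 \left(6 + p\right)^{2}$ ($D{\left(p,J \right)} = 5 \left(1 + \left(5 + p\right)\right)^{2} - \frac{1}{4} = 5 \left(6 + p\right)^{2} - \frac{1}{4} = - \frac{1}{4} + 5 \left(6 + p\right)^{2}$)
$- 4 D{\left(d,2 \right)} 3 = - 4 \left(- \frac{1}{4} + 5 \left(6 + 11\right)^{2}\right) 3 = - 4 \left(- \frac{1}{4} + 5 \cdot 17^{2}\right) 3 = - 4 \left(- \frac{1}{4} + 5 \cdot 289\right) 3 = - 4 \left(- \frac{1}{4} + 1445\right) 3 = \left(-4\right) \frac{5779}{4} \cdot 3 = \left(-5779\right) 3 = -17337$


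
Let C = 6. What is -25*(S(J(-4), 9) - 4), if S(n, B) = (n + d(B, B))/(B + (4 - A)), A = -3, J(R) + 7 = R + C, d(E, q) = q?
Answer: 375/4 ≈ 93.750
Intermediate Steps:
J(R) = -1 + R (J(R) = -7 + (R + 6) = -7 + (6 + R) = -1 + R)
S(n, B) = (B + n)/(7 + B) (S(n, B) = (n + B)/(B + (4 - 1*(-3))) = (B + n)/(B + (4 + 3)) = (B + n)/(B + 7) = (B + n)/(7 + B))
-25*(S(J(-4), 9) - 4) = -25*((9 + (-1 - 4))/(7 + 9) - 4) = -25*((9 - 5)/16 - 4) = -25*((1/16)*4 - 4) = -25*(¼ - 4) = -25*(-15/4) = 375/4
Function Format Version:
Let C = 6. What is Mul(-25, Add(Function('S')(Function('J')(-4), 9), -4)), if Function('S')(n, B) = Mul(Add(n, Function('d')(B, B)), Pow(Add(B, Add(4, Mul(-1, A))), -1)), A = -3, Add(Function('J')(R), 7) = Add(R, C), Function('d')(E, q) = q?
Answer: Rational(375, 4) ≈ 93.750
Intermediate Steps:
Function('J')(R) = Add(-1, R) (Function('J')(R) = Add(-7, Add(R, 6)) = Add(-7, Add(6, R)) = Add(-1, R))
Function('S')(n, B) = Mul(Pow(Add(7, B), -1), Add(B, n)) (Function('S')(n, B) = Mul(Add(n, B), Pow(Add(B, Add(4, Mul(-1, -3))), -1)) = Mul(Add(B, n), Pow(Add(B, Add(4, 3)), -1)) = Mul(Add(B, n), Pow(Add(B, 7), -1)) = Mul(Add(B, n), Pow(Add(7, B), -1)) = Mul(Pow(Add(7, B), -1), Add(B, n)))
Mul(-25, Add(Function('S')(Function('J')(-4), 9), -4)) = Mul(-25, Add(Mul(Pow(Add(7, 9), -1), Add(9, Add(-1, -4))), -4)) = Mul(-25, Add(Mul(Pow(16, -1), Add(9, -5)), -4)) = Mul(-25, Add(Mul(Rational(1, 16), 4), -4)) = Mul(-25, Add(Rational(1, 4), -4)) = Mul(-25, Rational(-15, 4)) = Rational(375, 4)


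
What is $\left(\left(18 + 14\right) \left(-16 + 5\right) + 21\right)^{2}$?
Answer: $109561$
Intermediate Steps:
$\left(\left(18 + 14\right) \left(-16 + 5\right) + 21\right)^{2} = \left(32 \left(-11\right) + 21\right)^{2} = \left(-352 + 21\right)^{2} = \left(-331\right)^{2} = 109561$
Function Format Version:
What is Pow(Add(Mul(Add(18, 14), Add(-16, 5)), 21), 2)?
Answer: 109561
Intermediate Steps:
Pow(Add(Mul(Add(18, 14), Add(-16, 5)), 21), 2) = Pow(Add(Mul(32, -11), 21), 2) = Pow(Add(-352, 21), 2) = Pow(-331, 2) = 109561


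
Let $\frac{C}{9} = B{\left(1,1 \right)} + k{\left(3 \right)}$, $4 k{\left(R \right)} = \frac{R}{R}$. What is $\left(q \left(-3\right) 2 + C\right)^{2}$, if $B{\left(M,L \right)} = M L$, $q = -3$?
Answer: $\frac{13689}{16} \approx 855.56$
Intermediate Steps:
$k{\left(R \right)} = \frac{1}{4}$ ($k{\left(R \right)} = \frac{R \frac{1}{R}}{4} = \frac{1}{4} \cdot 1 = \frac{1}{4}$)
$B{\left(M,L \right)} = L M$
$C = \frac{45}{4}$ ($C = 9 \left(1 \cdot 1 + \frac{1}{4}\right) = 9 \left(1 + \frac{1}{4}\right) = 9 \cdot \frac{5}{4} = \frac{45}{4} \approx 11.25$)
$\left(q \left(-3\right) 2 + C\right)^{2} = \left(\left(-3\right) \left(-3\right) 2 + \frac{45}{4}\right)^{2} = \left(9 \cdot 2 + \frac{45}{4}\right)^{2} = \left(18 + \frac{45}{4}\right)^{2} = \left(\frac{117}{4}\right)^{2} = \frac{13689}{16}$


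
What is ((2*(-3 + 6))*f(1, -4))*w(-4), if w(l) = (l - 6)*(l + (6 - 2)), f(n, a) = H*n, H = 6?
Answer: 0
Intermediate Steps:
f(n, a) = 6*n
w(l) = (-6 + l)*(4 + l) (w(l) = (-6 + l)*(l + 4) = (-6 + l)*(4 + l))
((2*(-3 + 6))*f(1, -4))*w(-4) = ((2*(-3 + 6))*(6*1))*(-24 + (-4)² - 2*(-4)) = ((2*3)*6)*(-24 + 16 + 8) = (6*6)*0 = 36*0 = 0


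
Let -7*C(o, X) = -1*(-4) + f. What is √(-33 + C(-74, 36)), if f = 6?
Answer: I*√1687/7 ≈ 5.8676*I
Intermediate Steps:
C(o, X) = -10/7 (C(o, X) = -(-1*(-4) + 6)/7 = -(4 + 6)/7 = -⅐*10 = -10/7)
√(-33 + C(-74, 36)) = √(-33 - 10/7) = √(-241/7) = I*√1687/7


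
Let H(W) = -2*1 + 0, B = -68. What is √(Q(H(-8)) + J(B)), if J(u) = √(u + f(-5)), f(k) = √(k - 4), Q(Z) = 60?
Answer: √(60 + √(-68 + 3*I)) ≈ 7.7758 + 0.53038*I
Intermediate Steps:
H(W) = -2 (H(W) = -2 + 0 = -2)
f(k) = √(-4 + k)
J(u) = √(u + 3*I) (J(u) = √(u + √(-4 - 5)) = √(u + √(-9)) = √(u + 3*I))
√(Q(H(-8)) + J(B)) = √(60 + √(-68 + 3*I))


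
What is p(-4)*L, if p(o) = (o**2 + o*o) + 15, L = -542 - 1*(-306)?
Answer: -11092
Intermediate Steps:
L = -236 (L = -542 + 306 = -236)
p(o) = 15 + 2*o**2 (p(o) = (o**2 + o**2) + 15 = 2*o**2 + 15 = 15 + 2*o**2)
p(-4)*L = (15 + 2*(-4)**2)*(-236) = (15 + 2*16)*(-236) = (15 + 32)*(-236) = 47*(-236) = -11092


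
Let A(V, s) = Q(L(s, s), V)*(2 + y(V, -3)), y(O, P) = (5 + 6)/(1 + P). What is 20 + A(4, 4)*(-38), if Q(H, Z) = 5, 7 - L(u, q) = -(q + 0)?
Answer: 685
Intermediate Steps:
L(u, q) = 7 + q (L(u, q) = 7 - (-1)*(q + 0) = 7 - (-1)*q = 7 + q)
y(O, P) = 11/(1 + P)
A(V, s) = -35/2 (A(V, s) = 5*(2 + 11/(1 - 3)) = 5*(2 + 11/(-2)) = 5*(2 + 11*(-1/2)) = 5*(2 - 11/2) = 5*(-7/2) = -35/2)
20 + A(4, 4)*(-38) = 20 - 35/2*(-38) = 20 + 665 = 685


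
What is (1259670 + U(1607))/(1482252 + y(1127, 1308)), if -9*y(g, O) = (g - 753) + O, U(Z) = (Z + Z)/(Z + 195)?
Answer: 10214678493/12018065986 ≈ 0.84994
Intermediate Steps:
U(Z) = 2*Z/(195 + Z) (U(Z) = (2*Z)/(195 + Z) = 2*Z/(195 + Z))
y(g, O) = 251/3 - O/9 - g/9 (y(g, O) = -((g - 753) + O)/9 = -((-753 + g) + O)/9 = -(-753 + O + g)/9 = 251/3 - O/9 - g/9)
(1259670 + U(1607))/(1482252 + y(1127, 1308)) = (1259670 + 2*1607/(195 + 1607))/(1482252 + (251/3 - ⅑*1308 - ⅑*1127)) = (1259670 + 2*1607/1802)/(1482252 + (251/3 - 436/3 - 1127/9)) = (1259670 + 2*1607*(1/1802))/(1482252 - 1682/9) = (1259670 + 1607/901)/(13338586/9) = (1134964277/901)*(9/13338586) = 10214678493/12018065986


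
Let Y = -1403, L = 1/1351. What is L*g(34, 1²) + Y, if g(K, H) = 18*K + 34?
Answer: -1894807/1351 ≈ -1402.5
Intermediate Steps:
L = 1/1351 ≈ 0.00074019
g(K, H) = 34 + 18*K
L*g(34, 1²) + Y = (34 + 18*34)/1351 - 1403 = (34 + 612)/1351 - 1403 = (1/1351)*646 - 1403 = 646/1351 - 1403 = -1894807/1351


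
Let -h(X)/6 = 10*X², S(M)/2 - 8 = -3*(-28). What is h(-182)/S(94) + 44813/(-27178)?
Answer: -6752861239/625094 ≈ -10803.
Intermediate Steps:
S(M) = 184 (S(M) = 16 + 2*(-3*(-28)) = 16 + 2*84 = 16 + 168 = 184)
h(X) = -60*X²
h(-182)/S(94) + 44813/(-27178) = -60*(-182)²/184 + 44813/(-27178) = -60*33124*(1/184) + 44813*(-1/27178) = -1987440*1/184 - 44813/27178 = -248430/23 - 44813/27178 = -6752861239/625094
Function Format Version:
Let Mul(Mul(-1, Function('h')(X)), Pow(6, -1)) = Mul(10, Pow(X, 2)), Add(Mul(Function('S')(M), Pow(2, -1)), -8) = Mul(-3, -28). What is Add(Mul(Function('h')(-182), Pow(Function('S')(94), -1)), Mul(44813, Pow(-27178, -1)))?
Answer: Rational(-6752861239, 625094) ≈ -10803.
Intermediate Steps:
Function('S')(M) = 184 (Function('S')(M) = Add(16, Mul(2, Mul(-3, -28))) = Add(16, Mul(2, 84)) = Add(16, 168) = 184)
Function('h')(X) = Mul(-60, Pow(X, 2)) (Function('h')(X) = Mul(-6, Mul(10, Pow(X, 2))) = Mul(-60, Pow(X, 2)))
Add(Mul(Function('h')(-182), Pow(Function('S')(94), -1)), Mul(44813, Pow(-27178, -1))) = Add(Mul(Mul(-60, Pow(-182, 2)), Pow(184, -1)), Mul(44813, Pow(-27178, -1))) = Add(Mul(Mul(-60, 33124), Rational(1, 184)), Mul(44813, Rational(-1, 27178))) = Add(Mul(-1987440, Rational(1, 184)), Rational(-44813, 27178)) = Add(Rational(-248430, 23), Rational(-44813, 27178)) = Rational(-6752861239, 625094)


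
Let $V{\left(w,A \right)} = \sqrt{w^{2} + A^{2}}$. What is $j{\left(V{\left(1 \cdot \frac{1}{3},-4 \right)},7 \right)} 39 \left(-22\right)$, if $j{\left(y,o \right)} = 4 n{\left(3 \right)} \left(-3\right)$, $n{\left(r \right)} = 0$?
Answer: $0$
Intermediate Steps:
$V{\left(w,A \right)} = \sqrt{A^{2} + w^{2}}$
$j{\left(y,o \right)} = 0$ ($j{\left(y,o \right)} = 4 \cdot 0 \left(-3\right) = 0 \left(-3\right) = 0$)
$j{\left(V{\left(1 \cdot \frac{1}{3},-4 \right)},7 \right)} 39 \left(-22\right) = 0 \cdot 39 \left(-22\right) = 0 \left(-22\right) = 0$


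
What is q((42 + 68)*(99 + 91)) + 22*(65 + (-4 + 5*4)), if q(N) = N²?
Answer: 436811782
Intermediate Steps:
q((42 + 68)*(99 + 91)) + 22*(65 + (-4 + 5*4)) = ((42 + 68)*(99 + 91))² + 22*(65 + (-4 + 5*4)) = (110*190)² + 22*(65 + (-4 + 20)) = 20900² + 22*(65 + 16) = 436810000 + 22*81 = 436810000 + 1782 = 436811782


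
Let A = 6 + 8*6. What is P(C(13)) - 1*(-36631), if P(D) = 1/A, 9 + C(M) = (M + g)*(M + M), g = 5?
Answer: 1978075/54 ≈ 36631.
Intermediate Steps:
C(M) = -9 + 2*M*(5 + M) (C(M) = -9 + (M + 5)*(M + M) = -9 + (5 + M)*(2*M) = -9 + 2*M*(5 + M))
A = 54 (A = 6 + 48 = 54)
P(D) = 1/54
P(C(13)) - 1*(-36631) = 1/54 - 1*(-36631) = 1/54 + 36631 = 1978075/54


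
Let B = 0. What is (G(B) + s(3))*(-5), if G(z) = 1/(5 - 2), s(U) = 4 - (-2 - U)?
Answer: -140/3 ≈ -46.667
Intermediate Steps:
s(U) = 6 + U (s(U) = 4 + (2 + U) = 6 + U)
G(z) = ⅓ (G(z) = 1/3 = ⅓)
(G(B) + s(3))*(-5) = (⅓ + (6 + 3))*(-5) = (⅓ + 9)*(-5) = (28/3)*(-5) = -140/3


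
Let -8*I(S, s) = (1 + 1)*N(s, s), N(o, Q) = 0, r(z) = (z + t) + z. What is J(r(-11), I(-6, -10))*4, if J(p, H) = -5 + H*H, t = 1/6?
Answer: -20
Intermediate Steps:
t = ⅙ ≈ 0.16667
r(z) = ⅙ + 2*z (r(z) = (z + ⅙) + z = (⅙ + z) + z = ⅙ + 2*z)
I(S, s) = 0 (I(S, s) = -(1 + 1)*0/8 = -0/4 = -⅛*0 = 0)
J(p, H) = -5 + H²
J(r(-11), I(-6, -10))*4 = (-5 + 0²)*4 = (-5 + 0)*4 = -5*4 = -20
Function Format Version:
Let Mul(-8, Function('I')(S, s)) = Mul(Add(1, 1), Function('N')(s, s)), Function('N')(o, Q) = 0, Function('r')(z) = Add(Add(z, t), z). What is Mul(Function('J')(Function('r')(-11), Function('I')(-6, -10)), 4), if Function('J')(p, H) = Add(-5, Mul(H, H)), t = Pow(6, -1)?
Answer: -20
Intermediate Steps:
t = Rational(1, 6) ≈ 0.16667
Function('r')(z) = Add(Rational(1, 6), Mul(2, z)) (Function('r')(z) = Add(Add(z, Rational(1, 6)), z) = Add(Add(Rational(1, 6), z), z) = Add(Rational(1, 6), Mul(2, z)))
Function('I')(S, s) = 0 (Function('I')(S, s) = Mul(Rational(-1, 8), Mul(Add(1, 1), 0)) = Mul(Rational(-1, 8), Mul(2, 0)) = Mul(Rational(-1, 8), 0) = 0)
Function('J')(p, H) = Add(-5, Pow(H, 2))
Mul(Function('J')(Function('r')(-11), Function('I')(-6, -10)), 4) = Mul(Add(-5, Pow(0, 2)), 4) = Mul(Add(-5, 0), 4) = Mul(-5, 4) = -20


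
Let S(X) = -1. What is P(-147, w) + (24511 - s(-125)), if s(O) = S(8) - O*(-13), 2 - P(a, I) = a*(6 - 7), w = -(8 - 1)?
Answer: 25992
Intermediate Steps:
w = -7 (w = -1*7 = -7)
P(a, I) = 2 + a (P(a, I) = 2 - a*(6 - 7) = 2 - a*(-1) = 2 - (-1)*a = 2 + a)
s(O) = -1 + 13*O (s(O) = -1 - O*(-13) = -1 - (-13)*O = -1 + 13*O)
P(-147, w) + (24511 - s(-125)) = (2 - 147) + (24511 - (-1 + 13*(-125))) = -145 + (24511 - (-1 - 1625)) = -145 + (24511 - 1*(-1626)) = -145 + (24511 + 1626) = -145 + 26137 = 25992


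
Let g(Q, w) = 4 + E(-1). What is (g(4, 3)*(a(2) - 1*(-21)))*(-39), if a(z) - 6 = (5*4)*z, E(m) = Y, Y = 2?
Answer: -15678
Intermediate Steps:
E(m) = 2
a(z) = 6 + 20*z (a(z) = 6 + (5*4)*z = 6 + 20*z)
g(Q, w) = 6 (g(Q, w) = 4 + 2 = 6)
(g(4, 3)*(a(2) - 1*(-21)))*(-39) = (6*((6 + 20*2) - 1*(-21)))*(-39) = (6*((6 + 40) + 21))*(-39) = (6*(46 + 21))*(-39) = (6*67)*(-39) = 402*(-39) = -15678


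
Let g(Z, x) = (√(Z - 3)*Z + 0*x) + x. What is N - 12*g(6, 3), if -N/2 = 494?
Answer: -1024 - 72*√3 ≈ -1148.7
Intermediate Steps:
N = -988 (N = -2*494 = -988)
g(Z, x) = x + Z*√(-3 + Z) (g(Z, x) = (√(-3 + Z)*Z + 0) + x = (Z*√(-3 + Z) + 0) + x = Z*√(-3 + Z) + x = x + Z*√(-3 + Z))
N - 12*g(6, 3) = -988 - 12*(3 + 6*√(-3 + 6)) = -988 - 12*(3 + 6*√3) = -988 - (36 + 72*√3) = -988 + (-36 - 72*√3) = -1024 - 72*√3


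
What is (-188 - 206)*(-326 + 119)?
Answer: 81558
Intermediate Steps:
(-188 - 206)*(-326 + 119) = -394*(-207) = 81558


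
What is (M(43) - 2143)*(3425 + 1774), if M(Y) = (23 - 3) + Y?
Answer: -10813920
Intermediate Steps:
M(Y) = 20 + Y
(M(43) - 2143)*(3425 + 1774) = ((20 + 43) - 2143)*(3425 + 1774) = (63 - 2143)*5199 = -2080*5199 = -10813920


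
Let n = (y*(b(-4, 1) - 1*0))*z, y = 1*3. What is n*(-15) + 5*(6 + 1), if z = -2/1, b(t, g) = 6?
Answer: 575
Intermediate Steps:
y = 3
z = -2 (z = -2*1 = -2)
n = -36 (n = (3*(6 - 1*0))*(-2) = (3*(6 + 0))*(-2) = (3*6)*(-2) = 18*(-2) = -36)
n*(-15) + 5*(6 + 1) = -36*(-15) + 5*(6 + 1) = 540 + 5*7 = 540 + 35 = 575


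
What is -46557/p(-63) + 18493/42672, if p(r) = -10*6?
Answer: 165649157/213360 ≈ 776.38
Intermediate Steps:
p(r) = -60
-46557/p(-63) + 18493/42672 = -46557/(-60) + 18493/42672 = -46557*(-1/60) + 18493*(1/42672) = 15519/20 + 18493/42672 = 165649157/213360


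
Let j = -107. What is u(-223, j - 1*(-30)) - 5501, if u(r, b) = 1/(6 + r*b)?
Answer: -94490676/17177 ≈ -5501.0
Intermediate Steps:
u(r, b) = 1/(6 + b*r)
u(-223, j - 1*(-30)) - 5501 = 1/(6 + (-107 - 1*(-30))*(-223)) - 5501 = 1/(6 + (-107 + 30)*(-223)) - 5501 = 1/(6 - 77*(-223)) - 5501 = 1/(6 + 17171) - 5501 = 1/17177 - 5501 = -94490676/17177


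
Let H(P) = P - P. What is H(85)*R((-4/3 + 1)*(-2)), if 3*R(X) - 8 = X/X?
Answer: 0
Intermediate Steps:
H(P) = 0
R(X) = 3 (R(X) = 8/3 + (X/X)/3 = 8/3 + (1/3)*1 = 8/3 + 1/3 = 3)
H(85)*R((-4/3 + 1)*(-2)) = 0*3 = 0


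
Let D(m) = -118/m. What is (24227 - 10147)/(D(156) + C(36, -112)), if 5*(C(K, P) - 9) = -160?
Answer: -1098240/1853 ≈ -592.68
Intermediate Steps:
C(K, P) = -23 (C(K, P) = 9 + (⅕)*(-160) = 9 - 32 = -23)
(24227 - 10147)/(D(156) + C(36, -112)) = (24227 - 10147)/(-118/156 - 23) = 14080/(-118*1/156 - 23) = 14080/(-59/78 - 23) = 14080/(-1853/78) = 14080*(-78/1853) = -1098240/1853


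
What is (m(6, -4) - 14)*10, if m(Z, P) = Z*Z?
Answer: 220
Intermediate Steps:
m(Z, P) = Z²
(m(6, -4) - 14)*10 = (6² - 14)*10 = (36 - 14)*10 = 22*10 = 220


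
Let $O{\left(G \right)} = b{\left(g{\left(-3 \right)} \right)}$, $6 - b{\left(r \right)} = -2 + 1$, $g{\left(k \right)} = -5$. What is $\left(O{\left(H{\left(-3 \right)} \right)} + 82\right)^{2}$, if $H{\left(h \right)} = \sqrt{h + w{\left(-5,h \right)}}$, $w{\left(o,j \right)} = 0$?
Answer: $7921$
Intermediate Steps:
$b{\left(r \right)} = 7$ ($b{\left(r \right)} = 6 - \left(-2 + 1\right) = 6 - -1 = 6 + 1 = 7$)
$H{\left(h \right)} = \sqrt{h}$ ($H{\left(h \right)} = \sqrt{h + 0} = \sqrt{h}$)
$O{\left(G \right)} = 7$
$\left(O{\left(H{\left(-3 \right)} \right)} + 82\right)^{2} = \left(7 + 82\right)^{2} = 89^{2} = 7921$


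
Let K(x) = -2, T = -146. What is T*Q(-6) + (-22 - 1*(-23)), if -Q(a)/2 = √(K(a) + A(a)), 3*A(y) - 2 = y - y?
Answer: 1 + 584*I*√3/3 ≈ 1.0 + 337.17*I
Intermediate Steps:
A(y) = ⅔ (A(y) = ⅔ + (y - y)/3 = ⅔ + (⅓)*0 = ⅔ + 0 = ⅔)
Q(a) = -4*I*√3/3 (Q(a) = -2*√(-2 + ⅔) = -4*I*√3/3)
T*Q(-6) + (-22 - 1*(-23)) = -(-584)*I*√3/3 + (-22 - 1*(-23)) = 584*I*√3/3 + (-22 + 23) = 584*I*√3/3 + 1 = 1 + 584*I*√3/3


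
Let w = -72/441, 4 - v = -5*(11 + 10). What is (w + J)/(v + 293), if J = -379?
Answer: -6193/6566 ≈ -0.94319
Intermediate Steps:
v = 109 (v = 4 - (-5)*(11 + 10) = 4 - (-5)*21 = 4 - 1*(-105) = 4 + 105 = 109)
w = -8/49 (w = -72*1/441 = -8/49 ≈ -0.16327)
(w + J)/(v + 293) = (-8/49 - 379)/(109 + 293) = -18579/49/402 = -18579/49*1/402 = -6193/6566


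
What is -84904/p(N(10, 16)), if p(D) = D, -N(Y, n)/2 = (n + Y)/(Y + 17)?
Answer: 573102/13 ≈ 44085.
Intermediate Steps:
N(Y, n) = -2*(Y + n)/(17 + Y) (N(Y, n) = -2*(n + Y)/(Y + 17) = -2*(Y + n)/(17 + Y))
-84904/p(N(10, 16)) = -84904*(17 + 10)/(2*(-1*10 - 1*16)) = -84904*27/(2*(-10 - 16)) = -84904/(2*(1/27)*(-26)) = -84904/(-52/27) = -84904*(-27/52) = 573102/13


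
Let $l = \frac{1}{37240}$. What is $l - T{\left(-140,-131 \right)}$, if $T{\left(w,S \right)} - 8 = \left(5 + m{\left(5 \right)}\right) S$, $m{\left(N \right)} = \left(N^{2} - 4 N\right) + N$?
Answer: $\frac{72878681}{37240} \approx 1957.0$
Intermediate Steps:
$m{\left(N \right)} = N^{2} - 3 N$
$T{\left(w,S \right)} = 8 + 15 S$ ($T{\left(w,S \right)} = 8 + \left(5 + 5 \left(-3 + 5\right)\right) S = 8 + \left(5 + 5 \cdot 2\right) S = 8 + \left(5 + 10\right) S = 8 + 15 S$)
$l = \frac{1}{37240} \approx 2.6853 \cdot 10^{-5}$
$l - T{\left(-140,-131 \right)} = \frac{1}{37240} - \left(8 + 15 \left(-131\right)\right) = \frac{1}{37240} - \left(8 - 1965\right) = \frac{1}{37240} - -1957 = \frac{1}{37240} + 1957 = \frac{72878681}{37240}$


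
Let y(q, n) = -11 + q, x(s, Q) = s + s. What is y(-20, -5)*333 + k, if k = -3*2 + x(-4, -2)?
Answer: -10337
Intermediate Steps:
x(s, Q) = 2*s
k = -14 (k = -3*2 + 2*(-4) = -6 - 8 = -14)
y(-20, -5)*333 + k = (-11 - 20)*333 - 14 = -31*333 - 14 = -10323 - 14 = -10337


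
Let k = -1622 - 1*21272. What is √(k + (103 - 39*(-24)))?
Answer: I*√21855 ≈ 147.83*I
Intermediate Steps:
k = -22894 (k = -1622 - 21272 = -22894)
√(k + (103 - 39*(-24))) = √(-22894 + (103 - 39*(-24))) = √(-22894 + (103 + 936)) = √(-22894 + 1039) = √(-21855) = I*√21855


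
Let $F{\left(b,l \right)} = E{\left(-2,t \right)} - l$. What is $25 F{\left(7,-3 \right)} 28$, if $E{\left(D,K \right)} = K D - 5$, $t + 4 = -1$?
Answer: $5600$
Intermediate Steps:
$t = -5$ ($t = -4 - 1 = -5$)
$E{\left(D,K \right)} = -5 + D K$ ($E{\left(D,K \right)} = D K - 5 = -5 + D K$)
$F{\left(b,l \right)} = 5 - l$ ($F{\left(b,l \right)} = \left(-5 - -10\right) - l = \left(-5 + 10\right) - l = 5 - l$)
$25 F{\left(7,-3 \right)} 28 = 25 \left(5 - -3\right) 28 = 25 \left(5 + 3\right) 28 = 25 \cdot 8 \cdot 28 = 200 \cdot 28 = 5600$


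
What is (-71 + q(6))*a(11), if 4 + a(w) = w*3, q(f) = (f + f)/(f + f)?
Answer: -2030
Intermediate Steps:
q(f) = 1 (q(f) = (2*f)/((2*f)) = (2*f)*(1/(2*f)) = 1)
a(w) = -4 + 3*w (a(w) = -4 + w*3 = -4 + 3*w)
(-71 + q(6))*a(11) = (-71 + 1)*(-4 + 3*11) = -70*(-4 + 33) = -70*29 = -2030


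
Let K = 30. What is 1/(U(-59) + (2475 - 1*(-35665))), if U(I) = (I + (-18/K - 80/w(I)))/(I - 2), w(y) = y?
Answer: 17995/686346482 ≈ 2.6219e-5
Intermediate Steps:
U(I) = (-⅗ + I - 80/I)/(-2 + I) (U(I) = (I + (-18/30 - 80/I))/(I - 2) = (I + (-18*1/30 - 80/I))/(-2 + I) = (I + (-⅗ - 80/I))/(-2 + I) = (-⅗ + I - 80/I)/(-2 + I))
1/(U(-59) + (2475 - 1*(-35665))) = 1/((-80 + (-59)² - ⅗*(-59))/((-59)*(-2 - 59)) + (2475 - 1*(-35665))) = 1/(-1/59*(-80 + 3481 + 177/5)/(-61) + (2475 + 35665)) = 1/(-1/59*(-1/61)*17182/5 + 38140) = 1/(17182/17995 + 38140) = 1/(686346482/17995) = 17995/686346482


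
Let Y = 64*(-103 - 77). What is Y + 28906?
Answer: 17386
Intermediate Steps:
Y = -11520 (Y = 64*(-180) = -11520)
Y + 28906 = -11520 + 28906 = 17386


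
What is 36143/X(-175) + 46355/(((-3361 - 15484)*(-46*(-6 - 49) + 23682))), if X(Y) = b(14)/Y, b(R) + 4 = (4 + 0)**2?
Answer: -78108546504619/148189542 ≈ -5.2709e+5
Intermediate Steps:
b(R) = 12 (b(R) = -4 + (4 + 0)**2 = -4 + 4**2 = -4 + 16 = 12)
X(Y) = 12/Y
36143/X(-175) + 46355/(((-3361 - 15484)*(-46*(-6 - 49) + 23682))) = 36143/((12/(-175))) + 46355/(((-3361 - 15484)*(-46*(-6 - 49) + 23682))) = 36143/((12*(-1/175))) + 46355/((-18845*(-46*(-55) + 23682))) = 36143/(-12/175) + 46355/((-18845*(2530 + 23682))) = 36143*(-175/12) + 46355/((-18845*26212)) = -6325025/12 + 46355/(-493965140) = -6325025/12 + 46355*(-1/493965140) = -6325025/12 - 9271/98793028 = -78108546504619/148189542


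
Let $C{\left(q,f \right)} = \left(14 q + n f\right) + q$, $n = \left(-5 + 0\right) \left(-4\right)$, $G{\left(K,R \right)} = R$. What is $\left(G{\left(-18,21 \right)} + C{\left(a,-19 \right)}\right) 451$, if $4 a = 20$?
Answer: $-128084$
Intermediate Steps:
$n = 20$ ($n = \left(-5\right) \left(-4\right) = 20$)
$a = 5$ ($a = \frac{1}{4} \cdot 20 = 5$)
$C{\left(q,f \right)} = 15 q + 20 f$ ($C{\left(q,f \right)} = \left(14 q + 20 f\right) + q = 15 q + 20 f$)
$\left(G{\left(-18,21 \right)} + C{\left(a,-19 \right)}\right) 451 = \left(21 + \left(15 \cdot 5 + 20 \left(-19\right)\right)\right) 451 = \left(21 + \left(75 - 380\right)\right) 451 = \left(21 - 305\right) 451 = \left(-284\right) 451 = -128084$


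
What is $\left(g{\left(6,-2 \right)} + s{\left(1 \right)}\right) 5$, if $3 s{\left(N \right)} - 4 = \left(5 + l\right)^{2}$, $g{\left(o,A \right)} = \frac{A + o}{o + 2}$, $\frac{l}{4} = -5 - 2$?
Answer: $\frac{5345}{6} \approx 890.83$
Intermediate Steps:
$l = -28$ ($l = 4 \left(-5 - 2\right) = 4 \left(-7\right) = -28$)
$g{\left(o,A \right)} = \frac{A + o}{2 + o}$
$s{\left(N \right)} = \frac{533}{3}$ ($s{\left(N \right)} = \frac{4}{3} + \frac{\left(5 - 28\right)^{2}}{3} = \frac{4}{3} + \frac{\left(-23\right)^{2}}{3} = \frac{4}{3} + \frac{1}{3} \cdot 529 = \frac{4}{3} + \frac{529}{3} = \frac{533}{3}$)
$\left(g{\left(6,-2 \right)} + s{\left(1 \right)}\right) 5 = \left(\frac{-2 + 6}{2 + 6} + \frac{533}{3}\right) 5 = \left(\frac{1}{8} \cdot 4 + \frac{533}{3}\right) 5 = \left(\frac{1}{2} + \frac{533}{3}\right) 5 = \frac{1069}{6} \cdot 5 = \frac{5345}{6}$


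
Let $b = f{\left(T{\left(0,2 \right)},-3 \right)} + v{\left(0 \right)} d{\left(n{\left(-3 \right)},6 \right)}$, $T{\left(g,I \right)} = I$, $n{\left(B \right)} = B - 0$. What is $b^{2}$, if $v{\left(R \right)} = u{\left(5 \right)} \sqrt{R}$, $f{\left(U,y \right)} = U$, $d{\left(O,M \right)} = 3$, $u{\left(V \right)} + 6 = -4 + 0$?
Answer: $4$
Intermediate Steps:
$n{\left(B \right)} = B$ ($n{\left(B \right)} = B + 0 = B$)
$u{\left(V \right)} = -10$ ($u{\left(V \right)} = -6 + \left(-4 + 0\right) = -6 - 4 = -10$)
$v{\left(R \right)} = - 10 \sqrt{R}$
$b = 2$ ($b = 2 + - 10 \sqrt{0} \cdot 3 = 2 + \left(-10\right) 0 \cdot 3 = 2 + 0 \cdot 3 = 2 + 0 = 2$)
$b^{2} = 2^{2} = 4$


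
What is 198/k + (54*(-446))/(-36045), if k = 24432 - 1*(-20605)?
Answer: 40437334/60124395 ≈ 0.67256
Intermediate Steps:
k = 45037 (k = 24432 + 20605 = 45037)
198/k + (54*(-446))/(-36045) = 198/45037 + (54*(-446))/(-36045) = 198*(1/45037) - 24084*(-1/36045) = 198/45037 + 892/1335 = 40437334/60124395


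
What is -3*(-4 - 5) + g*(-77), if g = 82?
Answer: -6287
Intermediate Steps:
-3*(-4 - 5) + g*(-77) = -3*(-4 - 5) + 82*(-77) = -3*(-9) - 6314 = 27 - 6314 = -6287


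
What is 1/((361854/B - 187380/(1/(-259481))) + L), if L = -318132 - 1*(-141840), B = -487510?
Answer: 243755/11851702894386513 ≈ 2.0567e-11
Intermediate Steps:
L = -176292 (L = -318132 + 141840 = -176292)
1/((361854/B - 187380/(1/(-259481))) + L) = 1/((361854/(-487510) - 187380/(1/(-259481))) - 176292) = 1/((361854*(-1/487510) - 187380/(-1/259481)) - 176292) = 1/((-180927/243755 - 187380*(-259481)) - 176292) = 1/((-180927/243755 + 48621549780) - 176292) = 1/(11851745866442973/243755 - 176292) = 1/(11851702894386513/243755) = 243755/11851702894386513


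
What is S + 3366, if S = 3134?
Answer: 6500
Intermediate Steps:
S + 3366 = 3134 + 3366 = 6500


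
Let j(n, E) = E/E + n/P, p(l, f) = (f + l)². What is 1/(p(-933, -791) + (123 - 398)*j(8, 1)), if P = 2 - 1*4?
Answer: 1/2973001 ≈ 3.3636e-7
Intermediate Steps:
P = -2 (P = 2 - 4 = -2)
j(n, E) = 1 - n/2 (j(n, E) = E/E + n/(-2) = 1 + n*(-½) = 1 - n/2)
1/(p(-933, -791) + (123 - 398)*j(8, 1)) = 1/((-791 - 933)² + (123 - 398)*(1 - ½*8)) = 1/((-1724)² - 275*(1 - 4)) = 1/(2972176 - 275*(-3)) = 1/(2972176 + 825) = 1/2973001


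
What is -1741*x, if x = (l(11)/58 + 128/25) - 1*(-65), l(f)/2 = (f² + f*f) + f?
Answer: -99519042/725 ≈ -1.3727e+5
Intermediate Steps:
l(f) = 2*f + 4*f² (l(f) = 2*((f² + f*f) + f) = 2*((f² + f²) + f) = 2*(2*f² + f) = 2*(f + 2*f²) = 2*f + 4*f²)
x = 57162/725 (x = ((2*11*(1 + 2*11))/58 + 128/25) - 1*(-65) = ((2*11*(1 + 22))*(1/58) + 128*(1/25)) + 65 = ((2*11*23)*(1/58) + 128/25) + 65 = (506*(1/58) + 128/25) + 65 = (253/29 + 128/25) + 65 = 10037/725 + 65 = 57162/725 ≈ 78.844)
-1741*x = -1741*57162/725 = -99519042/725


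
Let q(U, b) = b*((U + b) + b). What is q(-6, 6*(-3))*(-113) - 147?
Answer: -85575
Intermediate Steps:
q(U, b) = b*(U + 2*b)
q(-6, 6*(-3))*(-113) - 147 = ((6*(-3))*(-6 + 2*(6*(-3))))*(-113) - 147 = -18*(-6 + 2*(-18))*(-113) - 147 = -18*(-6 - 36)*(-113) - 147 = -18*(-42)*(-113) - 147 = 756*(-113) - 147 = -85428 - 147 = -85575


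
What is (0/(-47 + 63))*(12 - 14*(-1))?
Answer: 0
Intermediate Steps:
(0/(-47 + 63))*(12 - 14*(-1)) = (0/16)*(12 - 1*(-14)) = (0*(1/16))*(12 + 14) = 0*26 = 0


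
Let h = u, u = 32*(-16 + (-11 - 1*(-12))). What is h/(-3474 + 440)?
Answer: 240/1517 ≈ 0.15821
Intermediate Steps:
u = -480 (u = 32*(-16 + (-11 + 12)) = 32*(-16 + 1) = 32*(-15) = -480)
h = -480
h/(-3474 + 440) = -480/(-3474 + 440) = -480/(-3034) = -480*(-1/3034) = 240/1517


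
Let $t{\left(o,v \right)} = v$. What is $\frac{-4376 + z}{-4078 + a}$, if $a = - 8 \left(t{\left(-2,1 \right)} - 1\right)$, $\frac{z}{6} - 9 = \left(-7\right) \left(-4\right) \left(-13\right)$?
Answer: $\frac{3253}{2039} \approx 1.5954$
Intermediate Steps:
$z = -2130$ ($z = 54 + 6 \left(-7\right) \left(-4\right) \left(-13\right) = 54 + 6 \cdot 28 \left(-13\right) = 54 + 6 \left(-364\right) = 54 - 2184 = -2130$)
$a = 0$ ($a = - 8 \left(1 - 1\right) = \left(-8\right) 0 = 0$)
$\frac{-4376 + z}{-4078 + a} = \frac{-4376 - 2130}{-4078 + 0} = - \frac{6506}{-4078} = \left(-6506\right) \left(- \frac{1}{4078}\right) = \frac{3253}{2039}$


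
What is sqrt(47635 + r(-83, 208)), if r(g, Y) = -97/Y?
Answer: 3*sqrt(14311531)/52 ≈ 218.25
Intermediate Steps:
sqrt(47635 + r(-83, 208)) = sqrt(47635 - 97/208) = sqrt(9907983/208) = 3*sqrt(14311531)/52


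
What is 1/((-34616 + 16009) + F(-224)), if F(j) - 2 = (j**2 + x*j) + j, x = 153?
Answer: -1/2925 ≈ -0.00034188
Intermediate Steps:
F(j) = 2 + j**2 + 154*j (F(j) = 2 + ((j**2 + 153*j) + j) = 2 + (j**2 + 154*j) = 2 + j**2 + 154*j)
1/((-34616 + 16009) + F(-224)) = 1/((-34616 + 16009) + (2 + (-224)**2 + 154*(-224))) = 1/(-18607 + (2 + 50176 - 34496)) = 1/(-18607 + 15682) = 1/(-2925) = -1/2925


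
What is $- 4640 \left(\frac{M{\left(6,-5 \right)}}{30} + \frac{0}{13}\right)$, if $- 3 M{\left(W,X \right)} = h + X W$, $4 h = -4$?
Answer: $- \frac{14384}{9} \approx -1598.2$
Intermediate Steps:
$h = -1$ ($h = \frac{1}{4} \left(-4\right) = -1$)
$M{\left(W,X \right)} = \frac{1}{3} - \frac{W X}{3}$ ($M{\left(W,X \right)} = - \frac{-1 + X W}{3} = - \frac{-1 + W X}{3} = \frac{1}{3} - \frac{W X}{3}$)
$- 4640 \left(\frac{M{\left(6,-5 \right)}}{30} + \frac{0}{13}\right) = - 4640 \left(\frac{\frac{1}{3} - 2 \left(-5\right)}{30} + \frac{0}{13}\right) = - 4640 \left(\left(\frac{1}{3} + 10\right) \frac{1}{30} + 0 \cdot \frac{1}{13}\right) = - 4640 \left(\frac{31}{3} \cdot \frac{1}{30} + 0\right) = - 4640 \left(\frac{31}{90} + 0\right) = \left(-4640\right) \frac{31}{90} = - \frac{14384}{9}$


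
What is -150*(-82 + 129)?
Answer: -7050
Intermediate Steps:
-150*(-82 + 129) = -150*47 = -7050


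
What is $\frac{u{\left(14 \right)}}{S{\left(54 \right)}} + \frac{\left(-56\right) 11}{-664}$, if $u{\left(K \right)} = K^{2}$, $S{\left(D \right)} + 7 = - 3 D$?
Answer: $- \frac{3255}{14027} \approx -0.23205$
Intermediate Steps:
$S{\left(D \right)} = -7 - 3 D$
$\frac{u{\left(14 \right)}}{S{\left(54 \right)}} + \frac{\left(-56\right) 11}{-664} = \frac{14^{2}}{-7 - 162} + \frac{\left(-56\right) 11}{-664} = \frac{196}{-7 - 162} - - \frac{77}{83} = \frac{196}{-169} + \frac{77}{83} = 196 \left(- \frac{1}{169}\right) + \frac{77}{83} = - \frac{196}{169} + \frac{77}{83} = - \frac{3255}{14027}$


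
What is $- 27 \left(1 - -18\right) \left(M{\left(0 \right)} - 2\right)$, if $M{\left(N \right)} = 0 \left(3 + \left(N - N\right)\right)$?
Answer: $1026$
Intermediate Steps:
$M{\left(N \right)} = 0$ ($M{\left(N \right)} = 0 \left(3 + 0\right) = 0 \cdot 3 = 0$)
$- 27 \left(1 - -18\right) \left(M{\left(0 \right)} - 2\right) = - 27 \left(1 - -18\right) \left(0 - 2\right) = - 27 \left(1 + 18\right) \left(-2\right) = \left(-27\right) 19 \left(-2\right) = \left(-513\right) \left(-2\right) = 1026$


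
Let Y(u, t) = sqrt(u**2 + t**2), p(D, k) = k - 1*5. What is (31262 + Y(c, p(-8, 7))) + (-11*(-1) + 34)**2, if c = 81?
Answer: 33287 + sqrt(6565) ≈ 33368.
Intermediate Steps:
p(D, k) = -5 + k (p(D, k) = k - 5 = -5 + k)
Y(u, t) = sqrt(t**2 + u**2)
(31262 + Y(c, p(-8, 7))) + (-11*(-1) + 34)**2 = (31262 + sqrt((-5 + 7)**2 + 81**2)) + (-11*(-1) + 34)**2 = (31262 + sqrt(2**2 + 6561)) + (11 + 34)**2 = (31262 + sqrt(4 + 6561)) + 45**2 = (31262 + sqrt(6565)) + 2025 = 33287 + sqrt(6565)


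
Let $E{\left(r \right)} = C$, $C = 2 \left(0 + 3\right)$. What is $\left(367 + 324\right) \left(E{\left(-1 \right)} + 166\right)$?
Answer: $118852$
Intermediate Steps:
$C = 6$ ($C = 2 \cdot 3 = 6$)
$E{\left(r \right)} = 6$
$\left(367 + 324\right) \left(E{\left(-1 \right)} + 166\right) = \left(367 + 324\right) \left(6 + 166\right) = 691 \cdot 172 = 118852$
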